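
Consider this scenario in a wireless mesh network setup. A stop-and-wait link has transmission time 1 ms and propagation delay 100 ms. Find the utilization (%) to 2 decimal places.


Given: Ttrans = 1 ms, Tprop = 100 ms
RTT = 2 * Tprop = 2 * 100 = 200 ms
U = Ttrans / (Ttrans + RTT)
U = 1 / (1 + 200)
U = 1 / 201 = 0.004975
U% = 0.50%

0.50


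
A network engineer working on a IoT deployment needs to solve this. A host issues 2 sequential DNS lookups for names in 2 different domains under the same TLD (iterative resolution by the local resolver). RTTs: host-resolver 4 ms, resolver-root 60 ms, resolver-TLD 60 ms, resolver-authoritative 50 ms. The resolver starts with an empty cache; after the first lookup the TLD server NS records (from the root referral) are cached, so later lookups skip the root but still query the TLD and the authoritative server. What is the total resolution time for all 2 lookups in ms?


Lookup 1 (cold cache): local + root + TLD + auth = 4 + 60 + 60 + 50 = 174 ms
Lookups 2..2 (TLD NS cached -> skip root; new domain -> still ask TLD and auth): local + TLD + auth = 4 + 60 + 50 = 114 ms each
Remaining 1 lookups: 1 * 114 = 114 ms
Total = 174 + 114 = 288 ms

288


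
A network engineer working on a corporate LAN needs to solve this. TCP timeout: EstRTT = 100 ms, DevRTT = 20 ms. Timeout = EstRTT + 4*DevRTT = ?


Given: EstRTT = 100 ms, DevRTT = 20 ms
Timeout = EstRTT + 4 * DevRTT
4 * DevRTT = 4 * 20 = 80
Timeout = 100 + 80 = 180 ms

180


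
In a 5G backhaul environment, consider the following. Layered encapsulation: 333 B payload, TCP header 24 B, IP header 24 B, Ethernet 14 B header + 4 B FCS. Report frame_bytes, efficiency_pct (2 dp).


TCP segment = 333 + 24 = 357 B
IP packet = 357 + 24 = 381 B
Ethernet frame = 381 + 14 + 4 = 399 B
Efficiency = app / frame = 333 / 399 = 0.834586 = 83.4586% -> 83.46% (2 dp)

399, 83.46


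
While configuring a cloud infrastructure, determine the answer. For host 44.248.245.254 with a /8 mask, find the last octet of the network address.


Given: IP = 44.248.245.254, prefix = /8
Subnet mask = 255.0.0.0
Last octet of IP: 254
Last octet of mask: 0
Network last octet = 254 AND 0 = 0

0


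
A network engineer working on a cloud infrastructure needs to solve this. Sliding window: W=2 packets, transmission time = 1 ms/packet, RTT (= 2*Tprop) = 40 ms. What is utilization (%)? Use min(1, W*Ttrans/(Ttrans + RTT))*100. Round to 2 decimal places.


Given: W = 2, Ttrans = 1 ms, RTT = 40 ms (= 2 * Tprop, Tprop = 20 ms)
Cycle time = Ttrans + RTT = 1 + 40 = 41 ms (first packet sent until its ACK returns)
W * Ttrans = 2 * 1 = 2 ms of sending per cycle
W * Ttrans / (Ttrans + RTT) = 2 / 41 = 0.048780
U = min(1, 0.048780) = 0.048780
U% = 4.88%

4.88


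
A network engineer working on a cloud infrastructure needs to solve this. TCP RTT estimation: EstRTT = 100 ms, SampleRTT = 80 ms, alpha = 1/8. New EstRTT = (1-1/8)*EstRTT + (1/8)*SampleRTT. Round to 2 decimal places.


Given: EstRTT = 100 ms, SampleRTT = 80 ms, alpha = 1/8
New EstRTT = (1 - alpha) * EstRTT + alpha * SampleRTT
(7/8) * 100 = 87.5
(1/8) * 80 = 10
New EstRTT = 87.5 + 10 = 97.5 ms -> 97.50 ms (2 dp)

97.50


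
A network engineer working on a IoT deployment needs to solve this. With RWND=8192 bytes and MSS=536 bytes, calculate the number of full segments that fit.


Given: RWND = 8192 bytes, MSS = 536 bytes
Full segments = floor(RWND / MSS)
Full segments = floor(8192 / 536)
Full segments = floor(15.2836) = 15

15


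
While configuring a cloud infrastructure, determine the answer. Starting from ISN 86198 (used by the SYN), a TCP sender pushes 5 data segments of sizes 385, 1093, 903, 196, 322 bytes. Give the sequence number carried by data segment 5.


The SYN occupies sequence number ISN = 86198, so the first data byte is ISN + 1 = 86199.
SEQ of data segment i = (ISN + 1) + sum of payload sizes of segments 1..i-1.
Segment 1: SEQ = 86199, payload = 385 bytes
Segment 2: SEQ = 86584, payload = 1093 bytes
Segment 3: SEQ = 87677, payload = 903 bytes
Segment 4: SEQ = 88580, payload = 196 bytes
Segment 5: SEQ = 88776, payload = 322 bytes
SEQ of segment 5 = 86199 + 385 + 1093 + 903 + 196 = 88776

88776


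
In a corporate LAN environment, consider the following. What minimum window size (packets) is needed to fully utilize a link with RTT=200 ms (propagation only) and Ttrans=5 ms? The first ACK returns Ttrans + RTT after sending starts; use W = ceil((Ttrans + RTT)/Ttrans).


Given: Ttrans = 5 ms, RTT = 200 ms (= 2 * Tprop, Tprop = 100 ms)
Time until first ACK returns = Ttrans + RTT = 5 + 200 = 205 ms
Need W * Ttrans >= Ttrans + RTT  ->  W >= (Ttrans + RTT) / Ttrans
(Ttrans + RTT) / Ttrans = 205 / 5 = 41
W_min = ceil(41) = 41

41


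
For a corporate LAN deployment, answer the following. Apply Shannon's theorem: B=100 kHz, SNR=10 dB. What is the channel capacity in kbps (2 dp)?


Given: B = 100 kHz, SNR = 10 dB
SNR linear = 10^(10/10) = 10
1 + SNR = 11
log2(11) = 3.4594316186
C = 100 * 1000 * 3.4594316186 = 345943.1619 bps
C = 345.943162 kbps -> 345.94 kbps (2 dp)

345.94


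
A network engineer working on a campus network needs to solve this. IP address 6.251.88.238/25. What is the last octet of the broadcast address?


Given: IP = 6.251.88.238, prefix = /25
Host bits = 32 - 25 = 7
Network last octet = 238 AND mask = 128
Host part size = 2^7 - 1 = 127
Broadcast last octet = 128 OR 127 = 255

255


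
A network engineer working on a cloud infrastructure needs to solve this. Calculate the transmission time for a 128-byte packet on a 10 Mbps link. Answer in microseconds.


Given: packet = 128 bytes, bandwidth = 10 Mbps
Packet in bits = 128 * 8 = 1024 bits
Bandwidth = 10 * 10^6 = 10000000 bps
Time = 1024 / 10000000 seconds
Time in us = 1024 * 10^6 / 10000000 = 102.4

102.4


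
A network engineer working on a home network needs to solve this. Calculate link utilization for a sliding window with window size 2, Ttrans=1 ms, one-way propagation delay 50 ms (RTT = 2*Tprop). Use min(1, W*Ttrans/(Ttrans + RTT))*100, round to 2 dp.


Given: W = 2, Ttrans = 1 ms, RTT = 100 ms (= 2 * Tprop, Tprop = 50 ms)
Cycle time = Ttrans + RTT = 1 + 100 = 101 ms (first packet sent until its ACK returns)
W * Ttrans = 2 * 1 = 2 ms of sending per cycle
W * Ttrans / (Ttrans + RTT) = 2 / 101 = 0.019802
U = min(1, 0.019802) = 0.019802
U% = 1.98%

1.98


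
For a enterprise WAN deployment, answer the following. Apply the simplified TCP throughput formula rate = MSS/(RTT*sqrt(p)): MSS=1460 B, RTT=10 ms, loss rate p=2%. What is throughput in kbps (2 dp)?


Given: MSS = 1460 bytes, RTT = 10 ms, loss = 2%
RTT in seconds = 10 / 1000 = 0.01
Loss rate = 2% = 0.02
sqrt(loss) = sqrt(0.02) = 0.141421356237
Throughput (bytes/s) = 1460 / (0.01 * 0.141421356237) = 1032375.9005
Throughput (kbps) = 1032375.9005 * 8 / 1000 = 8259.007204 -> 8259.01 kbps (2 dp)

8259.01


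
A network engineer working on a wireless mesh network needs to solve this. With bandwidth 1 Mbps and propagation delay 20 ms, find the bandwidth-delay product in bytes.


Given: bandwidth = 1 Mbps, delay = 20 ms
BDP in bits = 1 * 10^6 * 20 / 1000
BDP in bits = 20000
BDP in bytes = 20000 / 8 = 2500

2500


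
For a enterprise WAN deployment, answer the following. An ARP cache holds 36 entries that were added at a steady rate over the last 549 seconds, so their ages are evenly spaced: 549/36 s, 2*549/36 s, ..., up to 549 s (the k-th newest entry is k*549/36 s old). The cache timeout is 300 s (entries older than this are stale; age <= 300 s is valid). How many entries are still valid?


Ages are k * 549/36 s for k = 1..36 (spacing = 15.2500 s).
Entry k is valid iff k * 549/36 <= 300 iff k <= 36 * 300 / 549 = 19.6721
n_valid = floor(19.6721) = 19
(n_stale = 36 - 19 = 17)

19


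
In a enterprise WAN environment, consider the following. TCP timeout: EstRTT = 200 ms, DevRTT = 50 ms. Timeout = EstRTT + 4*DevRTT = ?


Given: EstRTT = 200 ms, DevRTT = 50 ms
Timeout = EstRTT + 4 * DevRTT
4 * DevRTT = 4 * 50 = 200
Timeout = 200 + 200 = 400 ms

400


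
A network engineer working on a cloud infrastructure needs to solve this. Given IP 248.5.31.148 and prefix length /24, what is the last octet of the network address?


Given: IP = 248.5.31.148, prefix = /24
Subnet mask = 255.255.255.0
Last octet of IP: 148
Last octet of mask: 0
Network last octet = 148 AND 0 = 0

0


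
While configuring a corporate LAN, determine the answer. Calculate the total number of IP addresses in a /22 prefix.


Given: CIDR prefix /22
Host bits = 32 - 22 = 10
Total addresses = 2^10 = 1024

1024


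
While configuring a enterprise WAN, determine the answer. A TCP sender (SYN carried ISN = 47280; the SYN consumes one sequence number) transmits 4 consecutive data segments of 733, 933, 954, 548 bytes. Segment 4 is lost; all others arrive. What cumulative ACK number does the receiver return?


SYN uses sequence number 47280; first data byte = ISN + 1 = 47281.
Segment 1: SEQ = 47281, len = 733 B, covers [47281, 48013]
Segment 2: SEQ = 48014, len = 933 B, covers [48014, 48946]
Segment 3: SEQ = 48947, len = 954 B, covers [48947, 49900]
Segment 4: SEQ = 49901, len = 548 B, covers [49901, 50448] [LOST]
In-order data received: bytes [47281, 49900] (segments 1..3).
Segment 4 missing -> gap begins at byte 49901.
Cumulative ACK = next expected in-order byte = 47281 + 733 + 933 + 954 = 49901

49901


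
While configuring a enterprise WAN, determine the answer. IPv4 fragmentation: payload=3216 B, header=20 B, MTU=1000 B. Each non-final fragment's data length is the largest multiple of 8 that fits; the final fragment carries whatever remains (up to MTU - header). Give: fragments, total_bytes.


Max data per non-final fragment = floor((MTU - header)/8)*8 = floor((1000 - 20)/8)*8 = floor(980/8)*8 = 976 B
Final fragment needs no 8-byte alignment: it can carry up to MTU - header = 980 B
Non-final fragments needed = ceil((payload - 980) / 976) = ceil(2236/976) = ceil(2.2910) = 3
Number of fragments = 3 + 1 = 4
Fragment sizes (data): 3 * 976 B + 288 B (last, 288 <= 980 OK)
Total bytes sent = payload + n_frags * header = 3216 + 4*20 = 3216 + 80 = 3296 B

4, 3296


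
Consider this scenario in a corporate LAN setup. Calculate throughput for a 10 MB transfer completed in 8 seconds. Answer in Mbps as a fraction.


Given: file = 10 MB, time = 8 s
File in Mb = 10 * 8 = 80 Mb
Throughput = 80 / 8 Mbps
Throughput = 10 Mbps

10


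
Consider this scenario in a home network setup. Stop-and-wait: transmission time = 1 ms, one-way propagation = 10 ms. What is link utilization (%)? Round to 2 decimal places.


Given: Ttrans = 1 ms, Tprop = 10 ms
RTT = 2 * Tprop = 2 * 10 = 20 ms
U = Ttrans / (Ttrans + RTT)
U = 1 / (1 + 20)
U = 1 / 21 = 0.047619
U% = 4.76%

4.76


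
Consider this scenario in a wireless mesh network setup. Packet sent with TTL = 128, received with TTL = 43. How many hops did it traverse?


Given: initial TTL = 128, received TTL = 43
Hops = initial TTL - received TTL
Hops = 128 - 43 = 85

85


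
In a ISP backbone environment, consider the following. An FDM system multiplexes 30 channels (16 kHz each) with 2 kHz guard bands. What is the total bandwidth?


Given: 30 channels, 16 kHz each, guard = 2 kHz
Channel bandwidth = 30 * 16 = 480 kHz
Guard bands = 29 gaps * 2 kHz = 58 kHz
Total = 480 + 58 = 538 kHz

538


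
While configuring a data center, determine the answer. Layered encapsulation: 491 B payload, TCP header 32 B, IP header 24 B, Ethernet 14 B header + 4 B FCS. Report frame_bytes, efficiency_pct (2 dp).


TCP segment = 491 + 32 = 523 B
IP packet = 523 + 24 = 547 B
Ethernet frame = 547 + 14 + 4 = 565 B
Efficiency = app / frame = 491 / 565 = 0.869027 = 86.9027% -> 86.90% (2 dp)

565, 86.90


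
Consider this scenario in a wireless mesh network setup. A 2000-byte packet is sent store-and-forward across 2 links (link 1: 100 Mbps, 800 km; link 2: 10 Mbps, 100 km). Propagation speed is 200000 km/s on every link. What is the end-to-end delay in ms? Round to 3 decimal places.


Packet = 2000 bytes = 16000 bits. Store-and-forward: sum (t_trans + t_prop) per link.
Link 1: t_trans = 16000/(100*10^6) s = 0.1600 ms; t_prop = 800/200000 s = 4.0000 ms; subtotal = 4.1600 ms
Link 2: t_trans = 16000/(10*10^6) s = 1.6000 ms; t_prop = 100/200000 s = 0.5000 ms; subtotal = 2.1000 ms
End-to-end = 4.1600 + 2.1000 = 6.2600 ms -> 6.260 ms (3 dp)

6.260


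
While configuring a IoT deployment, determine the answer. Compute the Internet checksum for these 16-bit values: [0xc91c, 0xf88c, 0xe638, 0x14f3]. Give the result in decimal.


Given words: [0xc91c, 0xf88c, 0xe638, 0x14f3]
Step 1: Sum all words
Raw sum = 51484 + 63628 + 58936 + 5363 = 179411
Step 2: Fold carry: (48339 + 2) = 48341
One's complement = ~48341 & 0xFFFF = 17194

17194


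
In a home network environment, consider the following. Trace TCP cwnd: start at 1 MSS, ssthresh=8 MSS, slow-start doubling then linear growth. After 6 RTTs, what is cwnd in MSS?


RTT 0: cwnd = 1 MSS (initial)
RTT 1: cwnd = 2 MSS (slow start, doubled)
RTT 2: cwnd = 4 MSS (slow start, doubled)
RTT 3: cwnd = 8 MSS (slow start, doubled)
RTT 4: cwnd = 9 MSS (congestion avoidance, +1)
RTT 5: cwnd = 10 MSS (congestion avoidance, +1)
RTT 6: cwnd = 11 MSS (congestion avoidance, +1)

11


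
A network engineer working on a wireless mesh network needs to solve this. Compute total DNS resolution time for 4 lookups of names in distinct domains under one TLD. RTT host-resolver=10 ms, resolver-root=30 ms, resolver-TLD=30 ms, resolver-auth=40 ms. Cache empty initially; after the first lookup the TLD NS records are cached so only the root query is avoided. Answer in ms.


Lookup 1 (cold cache): local + root + TLD + auth = 10 + 30 + 30 + 40 = 110 ms
Lookups 2..4 (TLD NS cached -> skip root; new domain -> still ask TLD and auth): local + TLD + auth = 10 + 30 + 40 = 80 ms each
Remaining 3 lookups: 3 * 80 = 240 ms
Total = 110 + 240 = 350 ms

350


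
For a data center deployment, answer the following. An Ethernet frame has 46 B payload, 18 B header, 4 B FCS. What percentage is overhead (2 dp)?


Given: payload = 46 B, header = 18 B, trailer = 4 B
Overhead bytes = header + trailer = 18 + 4 = 22
Total frame = payload + overhead = 46 + 22 = 68
Overhead % = 22 / 68 * 100 = 32.3529% -> 32.35% (2 dp)

32.35


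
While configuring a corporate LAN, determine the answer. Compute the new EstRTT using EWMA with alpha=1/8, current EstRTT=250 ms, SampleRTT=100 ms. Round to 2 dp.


Given: EstRTT = 250 ms, SampleRTT = 100 ms, alpha = 1/8
New EstRTT = (1 - alpha) * EstRTT + alpha * SampleRTT
(7/8) * 250 = 218.75
(1/8) * 100 = 12.5
New EstRTT = 218.75 + 12.5 = 231.25 ms -> 231.25 ms (2 dp)

231.25


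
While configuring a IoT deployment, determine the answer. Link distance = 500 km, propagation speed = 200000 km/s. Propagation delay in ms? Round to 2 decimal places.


Given: distance = 500 km, speed = 200000 km/s
Delay = distance / speed = 500 / 200000 seconds
Delay in ms = 500 * 1000 / 200000
Delay = 2.5000 ms
Rounded to 2 dp = 2.50 ms

2.50


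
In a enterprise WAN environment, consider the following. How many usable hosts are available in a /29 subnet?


Given: subnet mask /29
Host bits = 32 - 29 = 3
Total addresses = 2^3 = 8
Usable hosts = 8 - 2 (network + broadcast) = 6

6


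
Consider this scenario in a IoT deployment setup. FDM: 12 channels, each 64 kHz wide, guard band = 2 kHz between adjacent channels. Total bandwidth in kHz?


Given: 12 channels, 64 kHz each, guard = 2 kHz
Channel bandwidth = 12 * 64 = 768 kHz
Guard bands = 11 gaps * 2 kHz = 22 kHz
Total = 768 + 22 = 790 kHz

790


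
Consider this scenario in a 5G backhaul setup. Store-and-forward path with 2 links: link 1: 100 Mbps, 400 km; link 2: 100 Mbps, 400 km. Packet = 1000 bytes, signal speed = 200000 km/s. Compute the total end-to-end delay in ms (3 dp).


Packet = 1000 bytes = 8000 bits. Store-and-forward: sum (t_trans + t_prop) per link.
Link 1: t_trans = 8000/(100*10^6) s = 0.0800 ms; t_prop = 400/200000 s = 2.0000 ms; subtotal = 2.0800 ms
Link 2: t_trans = 8000/(100*10^6) s = 0.0800 ms; t_prop = 400/200000 s = 2.0000 ms; subtotal = 2.0800 ms
End-to-end = 2.0800 + 2.0800 = 4.1600 ms -> 4.160 ms (3 dp)

4.160


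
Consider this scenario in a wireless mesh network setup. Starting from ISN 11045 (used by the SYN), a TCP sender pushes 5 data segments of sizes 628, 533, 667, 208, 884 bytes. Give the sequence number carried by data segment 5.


The SYN occupies sequence number ISN = 11045, so the first data byte is ISN + 1 = 11046.
SEQ of data segment i = (ISN + 1) + sum of payload sizes of segments 1..i-1.
Segment 1: SEQ = 11046, payload = 628 bytes
Segment 2: SEQ = 11674, payload = 533 bytes
Segment 3: SEQ = 12207, payload = 667 bytes
Segment 4: SEQ = 12874, payload = 208 bytes
Segment 5: SEQ = 13082, payload = 884 bytes
SEQ of segment 5 = 11046 + 628 + 533 + 667 + 208 = 13082

13082


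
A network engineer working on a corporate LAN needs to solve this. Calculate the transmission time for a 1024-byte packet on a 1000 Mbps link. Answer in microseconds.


Given: packet = 1024 bytes, bandwidth = 1000 Mbps
Packet in bits = 1024 * 8 = 8192 bits
Bandwidth = 1000 * 10^6 = 1000000000 bps
Time = 8192 / 1000000000 seconds
Time in us = 8192 * 10^6 / 1000000000 = 8.192

8.192


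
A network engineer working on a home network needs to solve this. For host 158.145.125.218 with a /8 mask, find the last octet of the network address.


Given: IP = 158.145.125.218, prefix = /8
Subnet mask = 255.0.0.0
Last octet of IP: 218
Last octet of mask: 0
Network last octet = 218 AND 0 = 0

0


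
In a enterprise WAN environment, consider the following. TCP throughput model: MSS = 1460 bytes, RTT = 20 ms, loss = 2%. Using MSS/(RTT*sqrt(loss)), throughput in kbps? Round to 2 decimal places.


Given: MSS = 1460 bytes, RTT = 20 ms, loss = 2%
RTT in seconds = 20 / 1000 = 0.02
Loss rate = 2% = 0.02
sqrt(loss) = sqrt(0.02) = 0.141421356237
Throughput (bytes/s) = 1460 / (0.02 * 0.141421356237) = 516187.9503
Throughput (kbps) = 516187.9503 * 8 / 1000 = 4129.503602 -> 4129.50 kbps (2 dp)

4129.50


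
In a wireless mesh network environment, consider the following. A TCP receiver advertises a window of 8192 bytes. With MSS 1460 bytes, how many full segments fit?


Given: RWND = 8192 bytes, MSS = 1460 bytes
Full segments = floor(RWND / MSS)
Full segments = floor(8192 / 1460)
Full segments = floor(5.611) = 5

5


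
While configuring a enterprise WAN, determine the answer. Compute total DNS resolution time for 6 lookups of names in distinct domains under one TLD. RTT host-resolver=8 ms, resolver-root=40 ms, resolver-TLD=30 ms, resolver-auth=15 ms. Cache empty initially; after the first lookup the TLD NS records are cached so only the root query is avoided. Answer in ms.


Lookup 1 (cold cache): local + root + TLD + auth = 8 + 40 + 30 + 15 = 93 ms
Lookups 2..6 (TLD NS cached -> skip root; new domain -> still ask TLD and auth): local + TLD + auth = 8 + 30 + 15 = 53 ms each
Remaining 5 lookups: 5 * 53 = 265 ms
Total = 93 + 265 = 358 ms

358


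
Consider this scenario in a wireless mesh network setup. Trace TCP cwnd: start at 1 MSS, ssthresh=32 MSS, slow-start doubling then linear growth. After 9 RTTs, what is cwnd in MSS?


RTT 0: cwnd = 1 MSS (initial)
RTT 1: cwnd = 2 MSS (slow start, doubled)
RTT 2: cwnd = 4 MSS (slow start, doubled)
RTT 3: cwnd = 8 MSS (slow start, doubled)
RTT 4: cwnd = 16 MSS (slow start, doubled)
RTT 5: cwnd = 32 MSS (slow start, doubled)
RTT 6: cwnd = 33 MSS (congestion avoidance, +1)
RTT 7: cwnd = 34 MSS (congestion avoidance, +1)
RTT 8: cwnd = 35 MSS (congestion avoidance, +1)
RTT 9: cwnd = 36 MSS (congestion avoidance, +1)

36


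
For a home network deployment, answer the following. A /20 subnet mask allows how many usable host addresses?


Given: subnet mask /20
Host bits = 32 - 20 = 12
Total addresses = 2^12 = 4096
Usable hosts = 4096 - 2 (network + broadcast) = 4094

4094


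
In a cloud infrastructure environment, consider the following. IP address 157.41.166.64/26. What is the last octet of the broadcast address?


Given: IP = 157.41.166.64, prefix = /26
Host bits = 32 - 26 = 6
Network last octet = 64 AND mask = 64
Host part size = 2^6 - 1 = 63
Broadcast last octet = 64 OR 63 = 127

127


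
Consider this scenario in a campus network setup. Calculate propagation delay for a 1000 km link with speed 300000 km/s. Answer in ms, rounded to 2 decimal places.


Given: distance = 1000 km, speed = 300000 km/s
Delay = distance / speed = 1000 / 300000 seconds
Delay in ms = 1000 * 1000 / 300000
Delay = 3.3333 ms
Rounded to 2 dp = 3.33 ms

3.33


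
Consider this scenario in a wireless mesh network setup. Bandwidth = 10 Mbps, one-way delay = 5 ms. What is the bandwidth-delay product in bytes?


Given: bandwidth = 10 Mbps, delay = 5 ms
BDP in bits = 10 * 10^6 * 5 / 1000
BDP in bits = 50000
BDP in bytes = 50000 / 8 = 6250

6250


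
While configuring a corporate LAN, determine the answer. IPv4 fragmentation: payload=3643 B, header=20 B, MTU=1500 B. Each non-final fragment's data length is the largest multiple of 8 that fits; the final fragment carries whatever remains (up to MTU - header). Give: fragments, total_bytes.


Max data per non-final fragment = floor((MTU - header)/8)*8 = floor((1500 - 20)/8)*8 = floor(1480/8)*8 = 1480 B
Final fragment needs no 8-byte alignment: it can carry up to MTU - header = 1480 B
Non-final fragments needed = ceil((payload - 1480) / 1480) = ceil(2163/1480) = ceil(1.4615) = 2
Number of fragments = 2 + 1 = 3
Fragment sizes (data): 2 * 1480 B + 683 B (last, 683 <= 1480 OK)
Total bytes sent = payload + n_frags * header = 3643 + 3*20 = 3643 + 60 = 3703 B

3, 3703


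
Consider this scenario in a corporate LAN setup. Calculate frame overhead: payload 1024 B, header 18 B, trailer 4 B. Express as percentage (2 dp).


Given: payload = 1024 B, header = 18 B, trailer = 4 B
Overhead bytes = header + trailer = 18 + 4 = 22
Total frame = payload + overhead = 1024 + 22 = 1046
Overhead % = 22 / 1046 * 100 = 2.1033% -> 2.10% (2 dp)

2.10


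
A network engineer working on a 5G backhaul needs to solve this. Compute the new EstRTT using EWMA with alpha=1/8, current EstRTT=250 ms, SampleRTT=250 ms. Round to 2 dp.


Given: EstRTT = 250 ms, SampleRTT = 250 ms, alpha = 1/8
New EstRTT = (1 - alpha) * EstRTT + alpha * SampleRTT
(7/8) * 250 = 218.75
(1/8) * 250 = 31.25
New EstRTT = 218.75 + 31.25 = 250 ms -> 250.00 ms (2 dp)

250.00


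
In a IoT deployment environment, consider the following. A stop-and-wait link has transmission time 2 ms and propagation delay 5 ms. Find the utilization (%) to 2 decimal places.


Given: Ttrans = 2 ms, Tprop = 5 ms
RTT = 2 * Tprop = 2 * 5 = 10 ms
U = Ttrans / (Ttrans + RTT)
U = 2 / (2 + 10)
U = 2 / 12 = 0.166667
U% = 16.67%

16.67


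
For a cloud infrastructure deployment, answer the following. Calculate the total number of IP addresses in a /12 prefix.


Given: CIDR prefix /12
Host bits = 32 - 12 = 20
Total addresses = 2^20 = 1048576

1048576


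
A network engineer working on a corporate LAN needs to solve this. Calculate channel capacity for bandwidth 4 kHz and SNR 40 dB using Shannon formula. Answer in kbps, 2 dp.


Given: B = 4 kHz, SNR = 40 dB
SNR linear = 10^(40/10) = 10000
1 + SNR = 10001
log2(10001) = 13.2878566418
C = 4 * 1000 * 13.2878566418 = 53151.4266 bps
C = 53.151427 kbps -> 53.15 kbps (2 dp)

53.15


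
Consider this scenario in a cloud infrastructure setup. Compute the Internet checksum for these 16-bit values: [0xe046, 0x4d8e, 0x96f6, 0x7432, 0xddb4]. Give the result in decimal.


Given words: [0xe046, 0x4d8e, 0x96f6, 0x7432, 0xddb4]
Step 1: Sum all words
Raw sum = 57414 + 19854 + 38646 + 29746 + 56756 = 202416
Step 2: Fold carry: (5808 + 3) = 5811
One's complement = ~5811 & 0xFFFF = 59724

59724


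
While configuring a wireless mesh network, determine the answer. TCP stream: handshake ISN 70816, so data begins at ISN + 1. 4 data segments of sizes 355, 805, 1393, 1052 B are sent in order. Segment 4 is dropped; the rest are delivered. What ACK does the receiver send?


SYN uses sequence number 70816; first data byte = ISN + 1 = 70817.
Segment 1: SEQ = 70817, len = 355 B, covers [70817, 71171]
Segment 2: SEQ = 71172, len = 805 B, covers [71172, 71976]
Segment 3: SEQ = 71977, len = 1393 B, covers [71977, 73369]
Segment 4: SEQ = 73370, len = 1052 B, covers [73370, 74421] [LOST]
In-order data received: bytes [70817, 73369] (segments 1..3).
Segment 4 missing -> gap begins at byte 73370.
Cumulative ACK = next expected in-order byte = 70817 + 355 + 805 + 1393 = 73370

73370


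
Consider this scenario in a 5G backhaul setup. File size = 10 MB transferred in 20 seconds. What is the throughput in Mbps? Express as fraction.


Given: file = 10 MB, time = 20 s
File in Mb = 10 * 8 = 80 Mb
Throughput = 80 / 20 Mbps
Throughput = 4 Mbps

4


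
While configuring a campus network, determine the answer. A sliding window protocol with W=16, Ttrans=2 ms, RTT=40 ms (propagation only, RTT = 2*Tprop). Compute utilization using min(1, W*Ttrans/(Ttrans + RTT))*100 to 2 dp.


Given: W = 16, Ttrans = 2 ms, RTT = 40 ms (= 2 * Tprop, Tprop = 20 ms)
Cycle time = Ttrans + RTT = 2 + 40 = 42 ms (first packet sent until its ACK returns)
W * Ttrans = 16 * 2 = 32 ms of sending per cycle
W * Ttrans / (Ttrans + RTT) = 32 / 42 = 0.761905
U = min(1, 0.761905) = 0.761905
U% = 76.19%

76.19


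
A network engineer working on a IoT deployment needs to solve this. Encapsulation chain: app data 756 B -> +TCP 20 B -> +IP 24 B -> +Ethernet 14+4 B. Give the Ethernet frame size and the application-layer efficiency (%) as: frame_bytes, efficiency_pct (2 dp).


TCP segment = 756 + 20 = 776 B
IP packet = 776 + 24 = 800 B
Ethernet frame = 800 + 14 + 4 = 818 B
Efficiency = app / frame = 756 / 818 = 0.924205 = 92.4205% -> 92.42% (2 dp)

818, 92.42


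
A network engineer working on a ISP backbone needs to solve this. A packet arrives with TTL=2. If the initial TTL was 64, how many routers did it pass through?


Given: initial TTL = 64, received TTL = 2
Hops = initial TTL - received TTL
Hops = 64 - 2 = 62

62


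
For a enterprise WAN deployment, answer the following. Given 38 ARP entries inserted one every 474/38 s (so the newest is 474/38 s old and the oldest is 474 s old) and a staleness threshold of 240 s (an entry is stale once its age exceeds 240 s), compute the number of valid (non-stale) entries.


Ages are k * 474/38 s for k = 1..38 (spacing = 12.4737 s).
Entry k is valid iff k * 474/38 <= 240 iff k <= 38 * 240 / 474 = 19.2405
n_valid = floor(19.2405) = 19
(n_stale = 38 - 19 = 19)

19


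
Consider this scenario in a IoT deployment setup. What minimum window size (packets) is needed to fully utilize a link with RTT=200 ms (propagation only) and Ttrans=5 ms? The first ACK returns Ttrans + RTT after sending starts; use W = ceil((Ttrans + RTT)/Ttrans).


Given: Ttrans = 5 ms, RTT = 200 ms (= 2 * Tprop, Tprop = 100 ms)
Time until first ACK returns = Ttrans + RTT = 5 + 200 = 205 ms
Need W * Ttrans >= Ttrans + RTT  ->  W >= (Ttrans + RTT) / Ttrans
(Ttrans + RTT) / Ttrans = 205 / 5 = 41
W_min = ceil(41) = 41

41


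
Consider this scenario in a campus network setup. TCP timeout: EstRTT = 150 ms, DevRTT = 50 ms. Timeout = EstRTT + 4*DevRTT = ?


Given: EstRTT = 150 ms, DevRTT = 50 ms
Timeout = EstRTT + 4 * DevRTT
4 * DevRTT = 4 * 50 = 200
Timeout = 150 + 200 = 350 ms

350


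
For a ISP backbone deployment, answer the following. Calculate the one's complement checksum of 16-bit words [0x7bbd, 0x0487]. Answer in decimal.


Given words: [0x7bbd, 0x0487]
Step 1: Sum all words
Raw sum = 31677 + 1159 = 32836
One's complement = ~32836 & 0xFFFF = 32699

32699


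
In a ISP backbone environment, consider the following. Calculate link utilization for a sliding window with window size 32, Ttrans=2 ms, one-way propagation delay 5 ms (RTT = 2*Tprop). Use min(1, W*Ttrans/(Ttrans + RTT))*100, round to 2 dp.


Given: W = 32, Ttrans = 2 ms, RTT = 10 ms (= 2 * Tprop, Tprop = 5 ms)
Cycle time = Ttrans + RTT = 2 + 10 = 12 ms (first packet sent until its ACK returns)
W * Ttrans = 32 * 2 = 64 ms of sending per cycle
W * Ttrans / (Ttrans + RTT) = 64 / 12 = 5.333333
U = min(1, 5.333333) = 1.000000
U% = 100.00%

100.00


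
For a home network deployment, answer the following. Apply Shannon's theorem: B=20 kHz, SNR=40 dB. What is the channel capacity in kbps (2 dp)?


Given: B = 20 kHz, SNR = 40 dB
SNR linear = 10^(40/10) = 10000
1 + SNR = 10001
log2(10001) = 13.2878566418
C = 20 * 1000 * 13.2878566418 = 265757.1328 bps
C = 265.757133 kbps -> 265.76 kbps (2 dp)

265.76


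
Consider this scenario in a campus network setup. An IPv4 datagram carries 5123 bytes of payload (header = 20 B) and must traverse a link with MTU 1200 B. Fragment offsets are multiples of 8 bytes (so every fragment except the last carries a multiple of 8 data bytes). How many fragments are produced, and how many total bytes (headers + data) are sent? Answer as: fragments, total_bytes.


Max data per non-final fragment = floor((MTU - header)/8)*8 = floor((1200 - 20)/8)*8 = floor(1180/8)*8 = 1176 B
Final fragment needs no 8-byte alignment: it can carry up to MTU - header = 1180 B
Non-final fragments needed = ceil((payload - 1180) / 1176) = ceil(3943/1176) = ceil(3.3529) = 4
Number of fragments = 4 + 1 = 5
Fragment sizes (data): 4 * 1176 B + 419 B (last, 419 <= 1180 OK)
Total bytes sent = payload + n_frags * header = 5123 + 5*20 = 5123 + 100 = 5223 B

5, 5223


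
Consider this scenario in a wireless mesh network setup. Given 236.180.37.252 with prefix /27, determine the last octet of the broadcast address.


Given: IP = 236.180.37.252, prefix = /27
Host bits = 32 - 27 = 5
Network last octet = 252 AND mask = 224
Host part size = 2^5 - 1 = 31
Broadcast last octet = 224 OR 31 = 255

255


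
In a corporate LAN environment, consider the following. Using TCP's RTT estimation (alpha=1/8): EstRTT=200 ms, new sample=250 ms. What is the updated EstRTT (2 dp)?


Given: EstRTT = 200 ms, SampleRTT = 250 ms, alpha = 1/8
New EstRTT = (1 - alpha) * EstRTT + alpha * SampleRTT
(7/8) * 200 = 175
(1/8) * 250 = 31.25
New EstRTT = 175 + 31.25 = 206.25 ms -> 206.25 ms (2 dp)

206.25


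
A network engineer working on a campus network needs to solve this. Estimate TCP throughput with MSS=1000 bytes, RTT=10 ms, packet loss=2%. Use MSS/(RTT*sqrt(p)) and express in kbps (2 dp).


Given: MSS = 1000 bytes, RTT = 10 ms, loss = 2%
RTT in seconds = 10 / 1000 = 0.01
Loss rate = 2% = 0.02
sqrt(loss) = sqrt(0.02) = 0.141421356237
Throughput (bytes/s) = 1000 / (0.01 * 0.141421356237) = 707106.7812
Throughput (kbps) = 707106.7812 * 8 / 1000 = 5656.854249 -> 5656.85 kbps (2 dp)

5656.85


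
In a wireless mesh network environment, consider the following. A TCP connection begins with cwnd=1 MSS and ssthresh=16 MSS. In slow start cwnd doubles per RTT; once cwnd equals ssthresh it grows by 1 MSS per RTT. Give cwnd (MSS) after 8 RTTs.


RTT 0: cwnd = 1 MSS (initial)
RTT 1: cwnd = 2 MSS (slow start, doubled)
RTT 2: cwnd = 4 MSS (slow start, doubled)
RTT 3: cwnd = 8 MSS (slow start, doubled)
RTT 4: cwnd = 16 MSS (slow start, doubled)
RTT 5: cwnd = 17 MSS (congestion avoidance, +1)
RTT 6: cwnd = 18 MSS (congestion avoidance, +1)
RTT 7: cwnd = 19 MSS (congestion avoidance, +1)
RTT 8: cwnd = 20 MSS (congestion avoidance, +1)

20


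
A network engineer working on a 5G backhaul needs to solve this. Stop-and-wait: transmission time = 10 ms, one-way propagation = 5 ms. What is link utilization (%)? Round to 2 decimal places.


Given: Ttrans = 10 ms, Tprop = 5 ms
RTT = 2 * Tprop = 2 * 5 = 10 ms
U = Ttrans / (Ttrans + RTT)
U = 10 / (10 + 10)
U = 10 / 20 = 0.5
U% = 50.00%

50.00


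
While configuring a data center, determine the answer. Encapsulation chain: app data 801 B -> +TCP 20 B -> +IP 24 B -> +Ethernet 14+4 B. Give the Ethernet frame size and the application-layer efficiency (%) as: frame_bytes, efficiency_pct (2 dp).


TCP segment = 801 + 20 = 821 B
IP packet = 821 + 24 = 845 B
Ethernet frame = 845 + 14 + 4 = 863 B
Efficiency = app / frame = 801 / 863 = 0.928158 = 92.8158% -> 92.82% (2 dp)

863, 92.82


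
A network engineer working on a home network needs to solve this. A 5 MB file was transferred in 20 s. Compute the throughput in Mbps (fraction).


Given: file = 5 MB, time = 20 s
File in Mb = 5 * 8 = 40 Mb
Throughput = 40 / 20 Mbps
Throughput = 2 Mbps

2


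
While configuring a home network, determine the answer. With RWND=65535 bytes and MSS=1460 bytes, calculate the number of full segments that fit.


Given: RWND = 65535 bytes, MSS = 1460 bytes
Full segments = floor(RWND / MSS)
Full segments = floor(65535 / 1460)
Full segments = floor(44.887) = 44

44


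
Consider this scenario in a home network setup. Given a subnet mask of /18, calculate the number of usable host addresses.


Given: subnet mask /18
Host bits = 32 - 18 = 14
Total addresses = 2^14 = 16384
Usable hosts = 16384 - 2 (network + broadcast) = 16382

16382


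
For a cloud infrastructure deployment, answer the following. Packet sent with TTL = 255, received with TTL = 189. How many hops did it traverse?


Given: initial TTL = 255, received TTL = 189
Hops = initial TTL - received TTL
Hops = 255 - 189 = 66

66


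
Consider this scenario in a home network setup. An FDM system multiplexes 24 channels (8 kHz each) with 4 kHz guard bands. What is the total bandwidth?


Given: 24 channels, 8 kHz each, guard = 4 kHz
Channel bandwidth = 24 * 8 = 192 kHz
Guard bands = 23 gaps * 4 kHz = 92 kHz
Total = 192 + 92 = 284 kHz

284


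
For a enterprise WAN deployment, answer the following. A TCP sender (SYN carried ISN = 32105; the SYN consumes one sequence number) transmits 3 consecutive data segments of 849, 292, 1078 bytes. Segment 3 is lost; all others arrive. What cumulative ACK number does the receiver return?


SYN uses sequence number 32105; first data byte = ISN + 1 = 32106.
Segment 1: SEQ = 32106, len = 849 B, covers [32106, 32954]
Segment 2: SEQ = 32955, len = 292 B, covers [32955, 33246]
Segment 3: SEQ = 33247, len = 1078 B, covers [33247, 34324] [LOST]
In-order data received: bytes [32106, 33246] (segments 1..2).
Segment 3 missing -> gap begins at byte 33247.
Cumulative ACK = next expected in-order byte = 32106 + 849 + 292 = 33247

33247


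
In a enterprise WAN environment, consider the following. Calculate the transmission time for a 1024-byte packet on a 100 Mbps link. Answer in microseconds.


Given: packet = 1024 bytes, bandwidth = 100 Mbps
Packet in bits = 1024 * 8 = 8192 bits
Bandwidth = 100 * 10^6 = 100000000 bps
Time = 8192 / 100000000 seconds
Time in us = 8192 * 10^6 / 100000000 = 81.92

81.92


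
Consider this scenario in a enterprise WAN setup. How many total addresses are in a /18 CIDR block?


Given: CIDR prefix /18
Host bits = 32 - 18 = 14
Total addresses = 2^14 = 16384

16384


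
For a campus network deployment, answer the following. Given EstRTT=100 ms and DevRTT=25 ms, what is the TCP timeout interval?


Given: EstRTT = 100 ms, DevRTT = 25 ms
Timeout = EstRTT + 4 * DevRTT
4 * DevRTT = 4 * 25 = 100
Timeout = 100 + 100 = 200 ms

200


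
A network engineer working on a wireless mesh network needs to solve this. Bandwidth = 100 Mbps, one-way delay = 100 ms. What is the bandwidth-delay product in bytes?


Given: bandwidth = 100 Mbps, delay = 100 ms
BDP in bits = 100 * 10^6 * 100 / 1000
BDP in bits = 10000000
BDP in bytes = 10000000 / 8 = 1250000

1250000


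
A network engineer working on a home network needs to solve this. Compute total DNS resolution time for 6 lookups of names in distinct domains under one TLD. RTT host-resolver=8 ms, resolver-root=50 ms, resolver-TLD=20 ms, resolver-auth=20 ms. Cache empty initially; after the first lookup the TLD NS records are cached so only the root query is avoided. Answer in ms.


Lookup 1 (cold cache): local + root + TLD + auth = 8 + 50 + 20 + 20 = 98 ms
Lookups 2..6 (TLD NS cached -> skip root; new domain -> still ask TLD and auth): local + TLD + auth = 8 + 20 + 20 = 48 ms each
Remaining 5 lookups: 5 * 48 = 240 ms
Total = 98 + 240 = 338 ms

338


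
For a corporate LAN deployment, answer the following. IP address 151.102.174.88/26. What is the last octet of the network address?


Given: IP = 151.102.174.88, prefix = /26
Subnet mask = 255.255.255.192
Last octet of IP: 88
Last octet of mask: 192
Network last octet = 88 AND 192 = 64

64


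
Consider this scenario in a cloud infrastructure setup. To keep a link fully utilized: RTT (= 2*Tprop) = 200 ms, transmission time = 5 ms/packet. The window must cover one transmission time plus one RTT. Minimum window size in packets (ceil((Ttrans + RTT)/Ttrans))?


Given: Ttrans = 5 ms, RTT = 200 ms (= 2 * Tprop, Tprop = 100 ms)
Time until first ACK returns = Ttrans + RTT = 5 + 200 = 205 ms
Need W * Ttrans >= Ttrans + RTT  ->  W >= (Ttrans + RTT) / Ttrans
(Ttrans + RTT) / Ttrans = 205 / 5 = 41
W_min = ceil(41) = 41

41


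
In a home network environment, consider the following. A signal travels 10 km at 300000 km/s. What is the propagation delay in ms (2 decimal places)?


Given: distance = 10 km, speed = 300000 km/s
Delay = distance / speed = 10 / 300000 seconds
Delay in ms = 10 * 1000 / 300000
Delay = 0.0333 ms
Rounded to 2 dp = 0.03 ms

0.03


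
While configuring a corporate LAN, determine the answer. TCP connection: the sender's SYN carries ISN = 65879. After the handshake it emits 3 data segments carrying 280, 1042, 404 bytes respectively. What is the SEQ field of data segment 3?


The SYN occupies sequence number ISN = 65879, so the first data byte is ISN + 1 = 65880.
SEQ of data segment i = (ISN + 1) + sum of payload sizes of segments 1..i-1.
Segment 1: SEQ = 65880, payload = 280 bytes
Segment 2: SEQ = 66160, payload = 1042 bytes
Segment 3: SEQ = 67202, payload = 404 bytes
SEQ of segment 3 = 65880 + 280 + 1042 = 67202

67202


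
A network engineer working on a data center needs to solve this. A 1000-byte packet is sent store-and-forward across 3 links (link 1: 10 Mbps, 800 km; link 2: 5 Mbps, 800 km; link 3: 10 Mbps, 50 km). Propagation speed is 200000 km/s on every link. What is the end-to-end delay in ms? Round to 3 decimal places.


Packet = 1000 bytes = 8000 bits. Store-and-forward: sum (t_trans + t_prop) per link.
Link 1: t_trans = 8000/(10*10^6) s = 0.8000 ms; t_prop = 800/200000 s = 4.0000 ms; subtotal = 4.8000 ms
Link 2: t_trans = 8000/(5*10^6) s = 1.6000 ms; t_prop = 800/200000 s = 4.0000 ms; subtotal = 5.6000 ms
Link 3: t_trans = 8000/(10*10^6) s = 0.8000 ms; t_prop = 50/200000 s = 0.2500 ms; subtotal = 1.0500 ms
End-to-end = 4.8000 + 5.6000 + 1.0500 = 11.4500 ms -> 11.450 ms (3 dp)

11.450


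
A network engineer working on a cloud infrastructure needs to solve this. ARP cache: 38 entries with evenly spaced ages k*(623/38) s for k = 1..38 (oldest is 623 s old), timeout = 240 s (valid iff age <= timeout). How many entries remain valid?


Ages are k * 623/38 s for k = 1..38 (spacing = 16.3947 s).
Entry k is valid iff k * 623/38 <= 240 iff k <= 38 * 240 / 623 = 14.6388
n_valid = floor(14.6388) = 14
(n_stale = 38 - 14 = 24)

14


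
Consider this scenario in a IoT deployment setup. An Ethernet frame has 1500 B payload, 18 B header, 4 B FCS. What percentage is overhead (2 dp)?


Given: payload = 1500 B, header = 18 B, trailer = 4 B
Overhead bytes = header + trailer = 18 + 4 = 22
Total frame = payload + overhead = 1500 + 22 = 1522
Overhead % = 22 / 1522 * 100 = 1.4455% -> 1.45% (2 dp)

1.45


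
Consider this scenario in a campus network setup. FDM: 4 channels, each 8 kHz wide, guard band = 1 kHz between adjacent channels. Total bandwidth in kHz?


Given: 4 channels, 8 kHz each, guard = 1 kHz
Channel bandwidth = 4 * 8 = 32 kHz
Guard bands = 3 gaps * 1 kHz = 3 kHz
Total = 32 + 3 = 35 kHz

35


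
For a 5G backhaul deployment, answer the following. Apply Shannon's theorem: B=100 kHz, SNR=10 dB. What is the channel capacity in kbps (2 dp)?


Given: B = 100 kHz, SNR = 10 dB
SNR linear = 10^(10/10) = 10
1 + SNR = 11
log2(11) = 3.4594316186
C = 100 * 1000 * 3.4594316186 = 345943.1619 bps
C = 345.943162 kbps -> 345.94 kbps (2 dp)

345.94
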